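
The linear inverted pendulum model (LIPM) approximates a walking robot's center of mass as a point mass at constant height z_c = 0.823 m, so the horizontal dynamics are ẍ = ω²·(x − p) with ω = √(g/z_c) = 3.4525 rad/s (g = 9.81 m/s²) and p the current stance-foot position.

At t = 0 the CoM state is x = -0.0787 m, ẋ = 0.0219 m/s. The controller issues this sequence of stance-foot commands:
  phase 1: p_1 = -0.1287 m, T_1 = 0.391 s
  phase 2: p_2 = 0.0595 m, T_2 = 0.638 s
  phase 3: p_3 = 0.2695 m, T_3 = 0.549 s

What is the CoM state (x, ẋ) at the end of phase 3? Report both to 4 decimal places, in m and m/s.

x = 0.4305, ẋ = 0.6748

phase 1: p=-0.1287, T=0.391, ωT=1.349928, cosh=2.058202, sinh=1.798943; start (x,ẋ)=(-0.078700, 0.021900) → end (x,ẋ)=(-0.014379, 0.355617)
phase 2: p=0.0595, T=0.638, ωT=2.202695, cosh=4.579937, sinh=4.469432; start (x,ẋ)=(-0.014379, 0.355617) → end (x,ẋ)=(0.181504, 0.488702)
phase 3: p=0.2695, T=0.549, ωT=1.895423, cosh=3.402807, sinh=3.252552; start (x,ẋ)=(0.181504, 0.488702) → end (x,ẋ)=(0.430466, 0.674815)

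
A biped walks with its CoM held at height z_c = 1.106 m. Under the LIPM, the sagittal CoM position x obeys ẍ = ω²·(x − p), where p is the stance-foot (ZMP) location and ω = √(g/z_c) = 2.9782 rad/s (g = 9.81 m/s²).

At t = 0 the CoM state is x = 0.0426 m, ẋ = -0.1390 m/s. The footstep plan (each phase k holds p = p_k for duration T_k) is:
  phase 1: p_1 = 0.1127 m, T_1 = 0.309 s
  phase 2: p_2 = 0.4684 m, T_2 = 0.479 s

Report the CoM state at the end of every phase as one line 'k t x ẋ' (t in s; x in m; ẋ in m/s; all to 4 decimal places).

phase 1: p=0.1127, T=0.309, ωT=0.920264, cosh=1.454183, sinh=1.055769; start (x,ẋ)=(0.042600, -0.139000) → end (x,ẋ)=(-0.038514, -0.422546)
phase 2: p=0.4684, T=0.479, ωT=1.426558, cosh=2.202237, sinh=1.962103; start (x,ẋ)=(-0.038514, -0.422546) → end (x,ẋ)=(-0.926327, -3.892715)

1 0.3090 -0.0385 -0.4225
2 0.7880 -0.9263 -3.8927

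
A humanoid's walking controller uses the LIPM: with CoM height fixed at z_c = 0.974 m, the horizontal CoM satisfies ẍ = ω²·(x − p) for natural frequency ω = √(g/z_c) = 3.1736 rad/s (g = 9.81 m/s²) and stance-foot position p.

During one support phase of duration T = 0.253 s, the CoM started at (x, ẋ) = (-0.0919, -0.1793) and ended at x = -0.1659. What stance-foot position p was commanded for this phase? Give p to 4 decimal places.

ωT = 3.1736·0.253 = 0.802921; cosh(ωT) = 1.340035, sinh(ωT) = 0.892016
x(T) = p + (x₀−p)·cosh(ωT) + (ẋ₀/ω)·sinh(ωT) ⇒ p·(1 − cosh) = x(T) − x₀·cosh − (ẋ₀/ω)·sinh
numerator   = -0.1659 − (-0.0919)·1.340035 − (-0.1793/3.1736)·0.892016 = 0.007646
denominator = 1 − 1.340035 = -0.340035
p = 0.007646 / -0.340035 = -0.0225

p = -0.0225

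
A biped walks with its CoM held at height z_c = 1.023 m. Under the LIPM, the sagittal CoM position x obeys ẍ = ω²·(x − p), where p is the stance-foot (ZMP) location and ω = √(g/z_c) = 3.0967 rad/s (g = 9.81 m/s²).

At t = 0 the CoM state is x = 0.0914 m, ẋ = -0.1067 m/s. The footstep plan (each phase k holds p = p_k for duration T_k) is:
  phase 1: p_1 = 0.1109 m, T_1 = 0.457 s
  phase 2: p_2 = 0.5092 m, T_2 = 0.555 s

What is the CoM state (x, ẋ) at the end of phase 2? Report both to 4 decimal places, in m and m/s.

x = -1.2563, ẋ = -5.2482

phase 1: p=0.1109, T=0.457, ωT=1.415192, cosh=2.180078, sinh=1.937199; start (x,ẋ)=(0.091400, -0.106700) → end (x,ẋ)=(0.001640, -0.349593)
phase 2: p=0.5092, T=0.555, ωT=1.718668, cosh=2.878201, sinh=2.698896; start (x,ẋ)=(0.001640, -0.349593) → end (x,ẋ)=(-1.256343, -5.248218)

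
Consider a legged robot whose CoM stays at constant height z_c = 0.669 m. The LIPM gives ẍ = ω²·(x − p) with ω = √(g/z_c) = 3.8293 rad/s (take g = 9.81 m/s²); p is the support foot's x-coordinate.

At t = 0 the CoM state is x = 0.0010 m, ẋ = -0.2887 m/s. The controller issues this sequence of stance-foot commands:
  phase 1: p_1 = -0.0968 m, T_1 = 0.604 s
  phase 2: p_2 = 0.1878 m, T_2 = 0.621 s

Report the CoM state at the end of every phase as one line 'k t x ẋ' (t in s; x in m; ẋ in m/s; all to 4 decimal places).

1 0.6040 0.0250 0.4007
2 1.2250 -0.1384 -1.1541

phase 1: p=-0.0968, T=0.604, ωT=2.312897, cosh=5.101314, sinh=5.002340; start (x,ẋ)=(0.001000, -0.288700) → end (x,ẋ)=(0.024970, 0.400655)
phase 2: p=0.1878, T=0.621, ωT=2.377995, cosh=5.438000, sinh=5.345264; start (x,ẋ)=(0.024970, 0.400655) → end (x,ẋ)=(-0.138400, -1.154140)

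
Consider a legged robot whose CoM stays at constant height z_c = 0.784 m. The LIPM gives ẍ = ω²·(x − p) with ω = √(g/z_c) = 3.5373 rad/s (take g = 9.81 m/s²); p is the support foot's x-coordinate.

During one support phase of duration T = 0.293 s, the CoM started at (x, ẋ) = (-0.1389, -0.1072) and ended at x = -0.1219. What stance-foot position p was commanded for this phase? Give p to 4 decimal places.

ωT = 3.5373·0.293 = 1.036429; cosh(ωT) = 1.586925, sinh(ωT) = 1.232206
x(T) = p + (x₀−p)·cosh(ωT) + (ẋ₀/ω)·sinh(ωT) ⇒ p·(1 − cosh) = x(T) − x₀·cosh − (ẋ₀/ω)·sinh
numerator   = -0.1219 − (-0.1389)·1.586925 − (-0.1072/3.5373)·1.232206 = 0.135867
denominator = 1 − 1.586925 = -0.586925
p = 0.135867 / -0.586925 = -0.2315

p = -0.2315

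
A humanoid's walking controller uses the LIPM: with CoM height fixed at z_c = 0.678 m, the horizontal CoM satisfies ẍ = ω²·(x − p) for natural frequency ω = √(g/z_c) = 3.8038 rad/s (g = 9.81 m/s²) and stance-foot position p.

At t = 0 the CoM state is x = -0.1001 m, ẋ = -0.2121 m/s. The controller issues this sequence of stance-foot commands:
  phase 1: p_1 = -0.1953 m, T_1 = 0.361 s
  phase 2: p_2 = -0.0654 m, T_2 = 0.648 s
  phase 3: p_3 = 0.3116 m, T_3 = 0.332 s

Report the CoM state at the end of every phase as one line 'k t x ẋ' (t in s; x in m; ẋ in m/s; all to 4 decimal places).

1 0.3610 -0.0983 0.2234
2 1.0090 0.0825 0.5920
3 1.3410 0.1272 -0.2873

phase 1: p=-0.1953, T=0.361, ωT=1.373172, cosh=2.100577, sinh=1.847275; start (x,ẋ)=(-0.100100, -0.212100) → end (x,ẋ)=(-0.098329, 0.223406)
phase 2: p=-0.0654, T=0.648, ωT=2.464862, cosh=5.923442, sinh=5.838422; start (x,ẋ)=(-0.098329, 0.223406) → end (x,ẋ)=(0.082450, 0.592036)
phase 3: p=0.3116, T=0.332, ωT=1.262862, cosh=1.909184, sinh=1.626340; start (x,ẋ)=(0.082450, 0.592036) → end (x,ẋ)=(0.127240, -0.287277)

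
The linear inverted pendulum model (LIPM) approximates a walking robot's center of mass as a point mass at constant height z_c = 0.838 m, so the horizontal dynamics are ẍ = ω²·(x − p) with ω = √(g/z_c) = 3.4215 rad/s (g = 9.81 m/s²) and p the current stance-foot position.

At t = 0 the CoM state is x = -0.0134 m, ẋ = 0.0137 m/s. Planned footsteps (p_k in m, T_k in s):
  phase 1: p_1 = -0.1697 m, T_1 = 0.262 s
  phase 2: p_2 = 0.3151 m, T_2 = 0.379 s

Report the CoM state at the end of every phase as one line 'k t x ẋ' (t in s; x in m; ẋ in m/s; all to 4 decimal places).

phase 1: p=-0.1697, T=0.262, ωT=0.896433, cosh=1.429434, sinh=1.021411; start (x,ẋ)=(-0.013400, 0.013700) → end (x,ẋ)=(0.057810, 0.565814)
phase 2: p=0.3151, T=0.379, ωT=1.296749, cosh=1.965402, sinh=1.691983; start (x,ẋ)=(0.057810, 0.565814) → end (x,ẋ)=(0.089226, -0.377428)

1 0.2620 0.0578 0.5658
2 0.6410 0.0892 -0.3774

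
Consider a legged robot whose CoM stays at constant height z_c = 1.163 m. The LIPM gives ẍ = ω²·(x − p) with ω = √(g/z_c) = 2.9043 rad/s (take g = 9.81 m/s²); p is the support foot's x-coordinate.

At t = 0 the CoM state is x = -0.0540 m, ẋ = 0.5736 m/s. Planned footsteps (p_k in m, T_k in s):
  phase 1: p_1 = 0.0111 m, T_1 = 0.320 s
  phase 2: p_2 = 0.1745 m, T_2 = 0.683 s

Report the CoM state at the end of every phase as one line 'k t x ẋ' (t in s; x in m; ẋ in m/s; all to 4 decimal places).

1 0.3200 0.1269 0.6375
2 1.0030 0.7811 1.8685

phase 1: p=0.0111, T=0.320, ωT=0.929376, cosh=1.463864, sinh=1.069064; start (x,ẋ)=(-0.054000, 0.573600) → end (x,ẋ)=(0.126943, 0.637545)
phase 2: p=0.1745, T=0.683, ωT=1.983637, cosh=3.703350, sinh=3.565782; start (x,ẋ)=(0.126943, 0.637545) → end (x,ẋ)=(0.781131, 1.868544)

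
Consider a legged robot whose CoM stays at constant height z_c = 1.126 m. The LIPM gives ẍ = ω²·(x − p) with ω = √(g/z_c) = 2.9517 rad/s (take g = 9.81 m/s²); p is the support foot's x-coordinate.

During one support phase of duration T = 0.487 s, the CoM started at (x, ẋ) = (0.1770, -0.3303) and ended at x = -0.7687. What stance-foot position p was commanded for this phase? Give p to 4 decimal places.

ωT = 2.9517·0.487 = 1.437478; cosh(ωT) = 2.223795, sinh(ωT) = 1.986269
x(T) = p + (x₀−p)·cosh(ωT) + (ẋ₀/ω)·sinh(ωT) ⇒ p·(1 − cosh) = x(T) − x₀·cosh − (ẋ₀/ω)·sinh
numerator   = -0.7687 − (0.1770)·2.223795 − (-0.3303/2.9517)·1.986269 = -0.940045
denominator = 1 − 2.223795 = -1.223795
p = -0.940045 / -1.223795 = 0.7681

p = 0.7681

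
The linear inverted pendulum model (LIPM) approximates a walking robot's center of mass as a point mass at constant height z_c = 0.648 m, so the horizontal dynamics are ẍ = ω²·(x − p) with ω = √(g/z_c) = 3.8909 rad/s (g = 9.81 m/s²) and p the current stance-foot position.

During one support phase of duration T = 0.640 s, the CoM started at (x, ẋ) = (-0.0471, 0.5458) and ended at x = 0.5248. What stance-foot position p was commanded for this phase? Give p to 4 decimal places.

ωT = 3.8909·0.640 = 2.490176; cosh(ωT) = 6.073147, sinh(ωT) = 5.990252
x(T) = p + (x₀−p)·cosh(ωT) + (ẋ₀/ω)·sinh(ωT) ⇒ p·(1 − cosh) = x(T) − x₀·cosh − (ẋ₀/ω)·sinh
numerator   = 0.5248 − (-0.0471)·6.073147 − (0.5458/3.8909)·5.990252 = -0.029444
denominator = 1 − 6.073147 = -5.073147
p = -0.029444 / -5.073147 = 0.0058

p = 0.0058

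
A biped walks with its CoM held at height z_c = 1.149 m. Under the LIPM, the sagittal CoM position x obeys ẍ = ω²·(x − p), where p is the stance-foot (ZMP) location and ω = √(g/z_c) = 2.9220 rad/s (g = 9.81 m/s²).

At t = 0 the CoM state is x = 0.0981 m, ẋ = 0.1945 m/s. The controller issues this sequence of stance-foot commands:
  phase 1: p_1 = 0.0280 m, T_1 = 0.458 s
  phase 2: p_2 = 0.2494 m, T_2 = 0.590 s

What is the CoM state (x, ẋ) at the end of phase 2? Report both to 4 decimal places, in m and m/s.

phase 1: p=0.0280, T=0.458, ωT=1.338276, cosh=2.037381, sinh=1.775084; start (x,ẋ)=(0.098100, 0.194500) → end (x,ẋ)=(0.288977, 0.759865)
phase 2: p=0.2494, T=0.590, ωT=1.723980, cosh=2.892577, sinh=2.714222; start (x,ẋ)=(0.288977, 0.759865) → end (x,ẋ)=(1.069712, 2.511852)

x = 1.0697, ẋ = 2.5119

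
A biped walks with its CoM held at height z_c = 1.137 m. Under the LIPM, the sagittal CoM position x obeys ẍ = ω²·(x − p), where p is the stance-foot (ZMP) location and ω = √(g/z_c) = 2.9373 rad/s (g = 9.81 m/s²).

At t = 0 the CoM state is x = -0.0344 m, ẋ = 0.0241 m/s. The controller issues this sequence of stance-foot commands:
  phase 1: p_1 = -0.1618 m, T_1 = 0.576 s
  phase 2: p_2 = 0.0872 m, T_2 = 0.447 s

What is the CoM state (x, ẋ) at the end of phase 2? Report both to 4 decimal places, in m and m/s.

phase 1: p=-0.1618, T=0.576, ωT=1.691885, cosh=2.806939, sinh=2.622766; start (x,ẋ)=(-0.034400, 0.024100) → end (x,ẋ)=(0.217323, 1.049118)
phase 2: p=0.0872, T=0.447, ωT=1.312973, cosh=1.993114, sinh=1.724095; start (x,ẋ)=(0.217323, 1.049118) → end (x,ẋ)=(0.962347, 2.749980)

x = 0.9623, ẋ = 2.7500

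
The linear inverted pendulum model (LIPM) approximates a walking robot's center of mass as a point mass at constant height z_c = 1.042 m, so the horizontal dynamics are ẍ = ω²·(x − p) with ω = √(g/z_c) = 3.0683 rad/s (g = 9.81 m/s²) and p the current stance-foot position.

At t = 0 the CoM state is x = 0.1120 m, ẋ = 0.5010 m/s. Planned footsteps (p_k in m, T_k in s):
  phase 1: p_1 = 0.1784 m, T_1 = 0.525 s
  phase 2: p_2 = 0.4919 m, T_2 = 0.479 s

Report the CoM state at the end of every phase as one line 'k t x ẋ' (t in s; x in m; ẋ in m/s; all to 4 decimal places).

phase 1: p=0.1784, T=0.525, ωT=1.610858, cosh=2.603410, sinh=2.403693; start (x,ẋ)=(0.112000, 0.501000) → end (x,ẋ)=(0.398015, 0.814591)
phase 2: p=0.4919, T=0.479, ωT=1.469716, cosh=2.288995, sinh=2.059004; start (x,ẋ)=(0.398015, 0.814591) → end (x,ẋ)=(0.823635, 1.271463)

1 0.5250 0.3980 0.8146
2 1.0040 0.8236 1.2715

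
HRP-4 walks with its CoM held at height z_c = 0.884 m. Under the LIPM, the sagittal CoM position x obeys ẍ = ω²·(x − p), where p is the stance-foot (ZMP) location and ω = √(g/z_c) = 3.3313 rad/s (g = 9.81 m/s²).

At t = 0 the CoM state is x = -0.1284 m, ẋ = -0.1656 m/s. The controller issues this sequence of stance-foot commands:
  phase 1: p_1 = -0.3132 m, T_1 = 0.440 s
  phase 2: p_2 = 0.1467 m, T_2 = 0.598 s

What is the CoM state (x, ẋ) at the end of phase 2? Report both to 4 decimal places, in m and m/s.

phase 1: p=-0.3132, T=0.440, ωT=1.465772, cosh=2.280893, sinh=2.049993; start (x,ẋ)=(-0.128400, -0.165600) → end (x,ẋ)=(0.006403, 0.884309)
phase 2: p=0.1467, T=0.598, ωT=1.992117, cosh=3.733723, sinh=3.597317; start (x,ẋ)=(0.006403, 0.884309) → end (x,ẋ)=(0.577795, 1.620485)

x = 0.5778, ẋ = 1.6205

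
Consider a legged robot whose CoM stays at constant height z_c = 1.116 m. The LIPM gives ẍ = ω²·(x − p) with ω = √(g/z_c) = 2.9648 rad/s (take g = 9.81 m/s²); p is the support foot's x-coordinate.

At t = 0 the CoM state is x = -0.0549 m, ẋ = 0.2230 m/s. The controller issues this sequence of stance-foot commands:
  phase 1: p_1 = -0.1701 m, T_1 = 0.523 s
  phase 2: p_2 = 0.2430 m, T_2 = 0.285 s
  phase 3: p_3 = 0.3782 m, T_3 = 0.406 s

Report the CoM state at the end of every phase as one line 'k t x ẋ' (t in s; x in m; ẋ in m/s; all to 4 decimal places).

1 0.5230 0.2830 1.3181
2 0.8080 0.7201 1.9298
3 1.2140 1.9861 5.0421

phase 1: p=-0.1701, T=0.523, ωT=1.550590, cosh=2.463188, sinh=2.251065; start (x,ẋ)=(-0.054900, 0.223000) → end (x,ẋ)=(0.282975, 1.318131)
phase 2: p=0.2430, T=0.285, ωT=0.844968, cosh=1.378737, sinh=0.949166; start (x,ẋ)=(0.282975, 1.318131) → end (x,ẋ)=(0.720108, 1.929849)
phase 3: p=0.3782, T=0.406, ωT=1.203709, cosh=1.816266, sinh=1.516187; start (x,ẋ)=(0.720108, 1.929849) → end (x,ẋ)=(1.986113, 5.042062)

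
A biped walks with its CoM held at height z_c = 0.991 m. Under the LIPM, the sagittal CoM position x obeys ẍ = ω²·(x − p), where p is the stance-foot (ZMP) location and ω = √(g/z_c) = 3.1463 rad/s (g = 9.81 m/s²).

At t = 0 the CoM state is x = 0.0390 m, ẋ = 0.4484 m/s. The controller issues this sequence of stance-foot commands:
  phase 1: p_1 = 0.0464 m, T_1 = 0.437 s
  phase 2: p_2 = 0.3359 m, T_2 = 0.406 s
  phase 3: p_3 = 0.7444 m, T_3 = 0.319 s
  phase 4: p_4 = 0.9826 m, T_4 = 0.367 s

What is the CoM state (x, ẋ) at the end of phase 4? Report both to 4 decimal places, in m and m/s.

phase 1: p=0.0464, T=0.437, ωT=1.374933, cosh=2.103834, sinh=1.850978; start (x,ẋ)=(0.039000, 0.448400) → end (x,ẋ)=(0.294627, 0.900264)
phase 2: p=0.3359, T=0.406, ωT=1.277398, cosh=1.933027, sinh=1.654265; start (x,ẋ)=(0.294627, 0.900264) → end (x,ẋ)=(0.729459, 1.525414)
phase 3: p=0.7444, T=0.319, ωT=1.003670, cosh=1.547404, sinh=1.180872; start (x,ẋ)=(0.729459, 1.525414) → end (x,ẋ)=(1.293800, 2.304922)
phase 4: p=0.9826, T=0.367, ωT=1.154692, cosh=1.744100, sinh=1.428946; start (x,ẋ)=(1.293800, 2.304922) → end (x,ẋ)=(2.572184, 5.419139)

x = 2.5722, ẋ = 5.4191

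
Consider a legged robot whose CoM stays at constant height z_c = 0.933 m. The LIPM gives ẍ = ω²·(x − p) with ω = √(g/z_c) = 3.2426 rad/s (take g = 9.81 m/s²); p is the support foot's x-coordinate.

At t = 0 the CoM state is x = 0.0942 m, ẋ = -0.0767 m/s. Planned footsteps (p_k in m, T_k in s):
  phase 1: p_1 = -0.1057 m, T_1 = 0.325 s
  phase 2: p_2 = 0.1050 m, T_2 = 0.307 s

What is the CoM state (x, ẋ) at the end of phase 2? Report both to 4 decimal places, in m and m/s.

x = 0.4795, ẋ = 1.3733

phase 1: p=-0.1057, T=0.325, ωT=1.053845, cosh=1.608627, sinh=1.260033; start (x,ẋ)=(0.094200, -0.076700) → end (x,ẋ)=(0.186060, 0.693366)
phase 2: p=0.1050, T=0.307, ωT=0.995478, cosh=1.537782, sinh=1.168236; start (x,ẋ)=(0.186060, 0.693366) → end (x,ẋ)=(0.479457, 1.373311)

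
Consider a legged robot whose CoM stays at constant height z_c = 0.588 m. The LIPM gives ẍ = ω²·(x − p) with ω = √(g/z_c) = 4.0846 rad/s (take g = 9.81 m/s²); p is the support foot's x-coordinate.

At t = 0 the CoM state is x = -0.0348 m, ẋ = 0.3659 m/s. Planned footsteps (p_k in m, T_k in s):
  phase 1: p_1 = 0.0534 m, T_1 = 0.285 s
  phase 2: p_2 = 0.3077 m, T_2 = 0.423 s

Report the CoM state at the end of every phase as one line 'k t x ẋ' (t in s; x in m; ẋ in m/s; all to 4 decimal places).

phase 1: p=0.0534, T=0.285, ωT=1.164111, cosh=1.757637, sinh=1.445437; start (x,ẋ)=(-0.034800, 0.365900) → end (x,ẋ)=(0.027859, 0.122384)
phase 2: p=0.3077, T=0.423, ωT=1.727786, cosh=2.902928, sinh=2.725250; start (x,ẋ)=(0.027859, 0.122384) → end (x,ẋ)=(-0.423003, -2.759793)

1 0.2850 0.0279 0.1224
2 0.7080 -0.4230 -2.7598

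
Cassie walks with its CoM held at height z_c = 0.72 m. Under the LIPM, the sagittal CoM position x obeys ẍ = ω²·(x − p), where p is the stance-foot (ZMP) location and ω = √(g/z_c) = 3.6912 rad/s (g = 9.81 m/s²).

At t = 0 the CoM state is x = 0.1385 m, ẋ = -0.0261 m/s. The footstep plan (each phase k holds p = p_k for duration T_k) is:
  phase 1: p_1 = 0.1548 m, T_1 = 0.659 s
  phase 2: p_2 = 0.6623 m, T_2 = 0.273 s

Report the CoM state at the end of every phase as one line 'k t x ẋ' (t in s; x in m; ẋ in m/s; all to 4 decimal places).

phase 1: p=0.1548, T=0.659, ωT=2.432501, cosh=5.737570, sinh=5.649753; start (x,ẋ)=(0.138500, -0.026100) → end (x,ẋ)=(0.021329, -0.489677)
phase 2: p=0.6623, T=0.273, ωT=1.007698, cosh=1.552173, sinh=1.187114; start (x,ẋ)=(0.021329, -0.489677) → end (x,ẋ)=(-0.490081, -3.568719)

1 0.6590 0.0213 -0.4897
2 0.9320 -0.4901 -3.5687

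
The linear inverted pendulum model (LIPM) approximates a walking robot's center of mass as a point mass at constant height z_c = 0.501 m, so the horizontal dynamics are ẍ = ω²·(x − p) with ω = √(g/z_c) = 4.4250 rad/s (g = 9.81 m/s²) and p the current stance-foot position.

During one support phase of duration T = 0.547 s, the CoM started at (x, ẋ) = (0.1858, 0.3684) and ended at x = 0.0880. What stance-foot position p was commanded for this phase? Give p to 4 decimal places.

p = 0.3062

ωT = 4.4250·0.547 = 2.420475; cosh(ωT) = 5.670041, sinh(ωT) = 5.581161
x(T) = p + (x₀−p)·cosh(ωT) + (ẋ₀/ω)·sinh(ωT) ⇒ p·(1 − cosh) = x(T) − x₀·cosh − (ẋ₀/ω)·sinh
numerator   = 0.0880 − (0.1858)·5.670041 − (0.3684/4.4250)·5.581161 = -1.430149
denominator = 1 − 5.670041 = -4.670041
p = -1.430149 / -4.670041 = 0.3062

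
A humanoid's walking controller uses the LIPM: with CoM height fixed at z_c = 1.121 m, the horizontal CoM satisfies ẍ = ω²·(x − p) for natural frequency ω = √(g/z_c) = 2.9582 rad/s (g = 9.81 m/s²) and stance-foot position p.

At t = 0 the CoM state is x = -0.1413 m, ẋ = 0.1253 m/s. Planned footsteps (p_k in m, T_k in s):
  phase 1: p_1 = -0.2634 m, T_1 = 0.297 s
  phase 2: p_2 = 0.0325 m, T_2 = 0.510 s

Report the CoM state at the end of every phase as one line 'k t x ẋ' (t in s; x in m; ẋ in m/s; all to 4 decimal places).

1 0.2970 -0.0489 0.5366
2 0.8070 0.2295 0.7548

phase 1: p=-0.2634, T=0.297, ωT=0.878585, cosh=1.411431, sinh=0.996061; start (x,ẋ)=(-0.141300, 0.125300) → end (x,ẋ)=(-0.048874, 0.536626)
phase 2: p=0.0325, T=0.510, ωT=1.508682, cosh=2.370985, sinh=2.149784; start (x,ẋ)=(-0.048874, 0.536626) → end (x,ẋ)=(0.229539, 0.754832)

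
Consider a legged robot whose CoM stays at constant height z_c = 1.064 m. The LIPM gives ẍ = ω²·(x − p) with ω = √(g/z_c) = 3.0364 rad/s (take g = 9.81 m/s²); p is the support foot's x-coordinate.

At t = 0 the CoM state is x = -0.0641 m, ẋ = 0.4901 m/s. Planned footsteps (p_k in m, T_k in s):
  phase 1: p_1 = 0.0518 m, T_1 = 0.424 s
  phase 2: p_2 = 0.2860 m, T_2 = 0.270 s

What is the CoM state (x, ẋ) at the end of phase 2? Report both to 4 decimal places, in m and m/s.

x = 0.1389, ẋ = -0.0310

phase 1: p=0.0518, T=0.424, ωT=1.287434, cosh=1.949727, sinh=1.673749; start (x,ẋ)=(-0.064100, 0.490100) → end (x,ẋ)=(0.095983, 0.366538)
phase 2: p=0.2860, T=0.270, ωT=0.819828, cosh=1.355308, sinh=0.914801; start (x,ẋ)=(0.095983, 0.366538) → end (x,ẋ)=(0.138899, -0.031038)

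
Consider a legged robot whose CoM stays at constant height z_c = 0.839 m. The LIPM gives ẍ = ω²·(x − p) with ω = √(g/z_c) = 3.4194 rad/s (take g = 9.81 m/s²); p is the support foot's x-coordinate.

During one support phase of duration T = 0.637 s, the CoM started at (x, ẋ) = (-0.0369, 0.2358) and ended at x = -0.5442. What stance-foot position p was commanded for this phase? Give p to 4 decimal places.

ωT = 3.4194·0.637 = 2.178158; cosh(ωT) = 4.471637, sinh(ωT) = 4.358387
x(T) = p + (x₀−p)·cosh(ωT) + (ẋ₀/ω)·sinh(ωT) ⇒ p·(1 − cosh) = x(T) − x₀·cosh − (ẋ₀/ω)·sinh
numerator   = -0.5442 − (-0.0369)·4.471637 − (0.2358/3.4194)·4.358387 = -0.679749
denominator = 1 − 4.471637 = -3.471637
p = -0.679749 / -3.471637 = 0.1958

p = 0.1958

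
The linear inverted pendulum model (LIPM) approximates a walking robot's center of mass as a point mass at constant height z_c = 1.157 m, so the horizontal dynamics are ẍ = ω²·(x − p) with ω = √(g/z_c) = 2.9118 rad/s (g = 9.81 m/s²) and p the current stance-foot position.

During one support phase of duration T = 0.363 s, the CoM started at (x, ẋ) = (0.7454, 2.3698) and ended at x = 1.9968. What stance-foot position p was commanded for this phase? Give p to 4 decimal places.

p = 0.3833

ωT = 2.9118·0.363 = 1.056983; cosh(ωT) = 1.612590, sinh(ωT) = 1.265087
x(T) = p + (x₀−p)·cosh(ωT) + (ẋ₀/ω)·sinh(ωT) ⇒ p·(1 − cosh) = x(T) − x₀·cosh − (ẋ₀/ω)·sinh
numerator   = 1.9968 − (0.7454)·1.612590 − (2.3698/2.9118)·1.265087 = -0.234829
denominator = 1 − 1.612590 = -0.612590
p = -0.234829 / -0.612590 = 0.3833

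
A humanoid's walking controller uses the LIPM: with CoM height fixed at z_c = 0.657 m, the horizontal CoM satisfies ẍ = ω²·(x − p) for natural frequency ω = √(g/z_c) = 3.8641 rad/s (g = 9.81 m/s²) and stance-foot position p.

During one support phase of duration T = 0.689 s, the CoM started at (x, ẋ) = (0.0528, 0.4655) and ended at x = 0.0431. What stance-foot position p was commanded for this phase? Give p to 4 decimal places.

ωT = 3.8641·0.689 = 2.662365; cosh(ωT) = 7.199961, sinh(ωT) = 7.130178
x(T) = p + (x₀−p)·cosh(ωT) + (ẋ₀/ω)·sinh(ωT) ⇒ p·(1 − cosh) = x(T) − x₀·cosh − (ẋ₀/ω)·sinh
numerator   = 0.0431 − (0.0528)·7.199961 − (0.4655/3.8641)·7.130178 = -1.196015
denominator = 1 − 7.199961 = -6.199961
p = -1.196015 / -6.199961 = 0.1929

p = 0.1929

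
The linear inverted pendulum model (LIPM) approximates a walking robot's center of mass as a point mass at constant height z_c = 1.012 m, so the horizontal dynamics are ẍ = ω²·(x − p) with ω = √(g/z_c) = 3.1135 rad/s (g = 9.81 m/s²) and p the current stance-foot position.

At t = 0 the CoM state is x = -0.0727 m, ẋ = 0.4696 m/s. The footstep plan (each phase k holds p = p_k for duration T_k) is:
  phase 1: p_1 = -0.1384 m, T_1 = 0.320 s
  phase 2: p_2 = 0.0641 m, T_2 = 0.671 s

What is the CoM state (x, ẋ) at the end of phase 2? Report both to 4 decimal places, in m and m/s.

phase 1: p=-0.1384, T=0.320, ωT=0.996320, cosh=1.538766, sinh=1.169531; start (x,ẋ)=(-0.072700, 0.469600) → end (x,ẋ)=(0.139094, 0.961840)
phase 2: p=0.0641, T=0.671, ωT=2.089159, cosh=4.100953, sinh=3.977162; start (x,ẋ)=(0.139094, 0.961840) → end (x,ẋ)=(1.600294, 4.873102)

x = 1.6003, ẋ = 4.8731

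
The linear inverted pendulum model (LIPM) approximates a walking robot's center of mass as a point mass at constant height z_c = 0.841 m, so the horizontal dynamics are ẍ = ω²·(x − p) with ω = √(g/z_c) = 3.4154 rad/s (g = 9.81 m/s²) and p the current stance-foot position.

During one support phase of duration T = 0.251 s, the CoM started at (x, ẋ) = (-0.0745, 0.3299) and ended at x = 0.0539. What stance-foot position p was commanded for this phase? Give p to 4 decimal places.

p = -0.1643

ωT = 3.4154·0.251 = 0.857265; cosh(ωT) = 1.390514, sinh(ωT) = 0.966193
x(T) = p + (x₀−p)·cosh(ωT) + (ẋ₀/ω)·sinh(ωT) ⇒ p·(1 − cosh) = x(T) − x₀·cosh − (ẋ₀/ω)·sinh
numerator   = 0.0539 − (-0.0745)·1.390514 − (0.3299/3.4154)·0.966193 = 0.064167
denominator = 1 − 1.390514 = -0.390514
p = 0.064167 / -0.390514 = -0.1643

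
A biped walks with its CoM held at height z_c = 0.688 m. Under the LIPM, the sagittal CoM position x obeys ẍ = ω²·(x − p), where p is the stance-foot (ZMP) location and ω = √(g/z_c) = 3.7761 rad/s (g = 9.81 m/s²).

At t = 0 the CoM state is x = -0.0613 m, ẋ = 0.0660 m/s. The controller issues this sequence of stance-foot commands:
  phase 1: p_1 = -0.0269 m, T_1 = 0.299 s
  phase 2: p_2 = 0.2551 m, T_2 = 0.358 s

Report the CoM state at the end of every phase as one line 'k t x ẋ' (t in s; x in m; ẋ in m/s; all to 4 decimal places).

phase 1: p=-0.0269, T=0.299, ωT=1.129054, cosh=1.708034, sinh=1.384695; start (x,ẋ)=(-0.061300, 0.066000) → end (x,ẋ)=(-0.061454, -0.067139)
phase 2: p=0.2551, T=0.358, ωT=1.351844, cosh=2.061654, sinh=1.802891; start (x,ẋ)=(-0.061454, -0.067139) → end (x,ẋ)=(-0.429580, -2.293485)

1 0.2990 -0.0615 -0.0671
2 0.6570 -0.4296 -2.2935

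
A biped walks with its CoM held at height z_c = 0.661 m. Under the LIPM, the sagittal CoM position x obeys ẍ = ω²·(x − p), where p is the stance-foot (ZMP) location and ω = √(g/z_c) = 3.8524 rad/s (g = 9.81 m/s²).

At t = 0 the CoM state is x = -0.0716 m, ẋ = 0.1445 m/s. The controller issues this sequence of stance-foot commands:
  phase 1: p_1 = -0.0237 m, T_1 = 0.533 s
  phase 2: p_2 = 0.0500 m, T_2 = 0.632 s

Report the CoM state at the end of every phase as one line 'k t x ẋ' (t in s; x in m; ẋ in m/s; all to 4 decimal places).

phase 1: p=-0.0237, T=0.533, ωT=2.053329, cosh=3.961056, sinh=3.832749; start (x,ẋ)=(-0.071600, 0.144500) → end (x,ẋ)=(-0.069672, -0.134884)
phase 2: p=0.0500, T=0.632, ωT=2.434717, cosh=5.750104, sinh=5.662482; start (x,ẋ)=(-0.069672, -0.134884) → end (x,ẋ)=(-0.836386, -3.386135)

1 0.5330 -0.0697 -0.1349
2 1.1650 -0.8364 -3.3861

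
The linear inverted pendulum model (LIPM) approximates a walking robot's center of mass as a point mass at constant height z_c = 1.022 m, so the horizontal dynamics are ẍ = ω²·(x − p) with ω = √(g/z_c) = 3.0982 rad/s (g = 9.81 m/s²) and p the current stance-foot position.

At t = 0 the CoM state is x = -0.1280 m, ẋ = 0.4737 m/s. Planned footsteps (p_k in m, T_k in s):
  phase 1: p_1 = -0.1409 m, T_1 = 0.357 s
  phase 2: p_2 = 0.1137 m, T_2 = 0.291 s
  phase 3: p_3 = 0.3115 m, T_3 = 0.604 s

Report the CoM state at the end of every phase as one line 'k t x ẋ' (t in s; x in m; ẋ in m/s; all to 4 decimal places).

phase 1: p=-0.1409, T=0.357, ωT=1.106057, cosh=1.676640, sinh=1.345779; start (x,ẋ)=(-0.128000, 0.473700) → end (x,ẋ)=(0.086492, 0.848011)
phase 2: p=0.1137, T=0.291, ωT=0.901576, cosh=1.434706, sinh=1.028777; start (x,ẋ)=(0.086492, 0.848011) → end (x,ẋ)=(0.356252, 1.129924)
phase 3: p=0.3115, T=0.604, ωT=1.871313, cosh=3.325371, sinh=3.171449; start (x,ẋ)=(0.356252, 1.129924) → end (x,ẋ)=(1.616954, 4.197136)

1 0.3570 0.0865 0.8480
2 0.6480 0.3563 1.1299
3 1.2520 1.6170 4.1971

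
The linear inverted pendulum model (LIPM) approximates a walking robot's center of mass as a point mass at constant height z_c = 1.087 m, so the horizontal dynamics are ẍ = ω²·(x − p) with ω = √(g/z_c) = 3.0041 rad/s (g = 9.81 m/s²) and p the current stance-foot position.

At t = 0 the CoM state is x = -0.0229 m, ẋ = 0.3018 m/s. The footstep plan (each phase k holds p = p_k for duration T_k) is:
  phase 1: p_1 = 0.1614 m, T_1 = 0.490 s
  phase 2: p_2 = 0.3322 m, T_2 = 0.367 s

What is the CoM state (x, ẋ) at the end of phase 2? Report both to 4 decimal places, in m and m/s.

phase 1: p=0.1614, T=0.490, ωT=1.472009, cosh=2.293723, sinh=2.064259; start (x,ẋ)=(-0.022900, 0.301800) → end (x,ẋ)=(-0.053952, -0.450643)
phase 2: p=0.3322, T=0.367, ωT=1.102505, cosh=1.671869, sinh=1.339831; start (x,ẋ)=(-0.053952, -0.450643) → end (x,ẋ)=(-0.514383, -2.307673)

x = -0.5144, ẋ = -2.3077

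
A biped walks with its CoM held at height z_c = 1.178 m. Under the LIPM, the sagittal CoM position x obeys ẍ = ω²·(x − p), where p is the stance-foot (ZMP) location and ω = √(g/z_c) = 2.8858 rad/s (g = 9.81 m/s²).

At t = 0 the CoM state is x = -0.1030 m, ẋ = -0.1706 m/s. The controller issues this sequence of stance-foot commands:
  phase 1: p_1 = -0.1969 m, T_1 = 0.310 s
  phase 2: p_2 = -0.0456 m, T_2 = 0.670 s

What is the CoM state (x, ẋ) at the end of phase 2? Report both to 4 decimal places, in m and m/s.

x = -0.2809, ẋ = -0.6419

phase 1: p=-0.1969, T=0.310, ωT=0.894598, cosh=1.427562, sinh=1.018790; start (x,ẋ)=(-0.103000, -0.170600) → end (x,ẋ)=(-0.123080, 0.032526)
phase 2: p=-0.0456, T=0.670, ωT=1.933486, cosh=3.529106, sinh=3.384463; start (x,ẋ)=(-0.123080, 0.032526) → end (x,ẋ)=(-0.280888, -0.641948)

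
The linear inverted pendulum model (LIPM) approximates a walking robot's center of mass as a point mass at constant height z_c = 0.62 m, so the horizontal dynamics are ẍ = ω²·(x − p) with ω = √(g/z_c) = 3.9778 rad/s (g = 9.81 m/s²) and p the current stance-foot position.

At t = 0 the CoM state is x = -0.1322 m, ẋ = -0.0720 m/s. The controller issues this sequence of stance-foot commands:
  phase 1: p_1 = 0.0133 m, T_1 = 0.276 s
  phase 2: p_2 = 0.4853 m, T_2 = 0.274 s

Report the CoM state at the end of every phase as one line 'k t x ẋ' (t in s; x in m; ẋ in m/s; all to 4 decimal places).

1 0.2760 -0.2532 -0.8909
2 0.5500 -1.0324 -5.3488

phase 1: p=0.0133, T=0.276, ωT=1.097873, cosh=1.665681, sinh=1.332101; start (x,ẋ)=(-0.132200, -0.072000) → end (x,ẋ)=(-0.253168, -0.890909)
phase 2: p=0.4853, T=0.274, ωT=1.089917, cosh=1.655136, sinh=1.318892; start (x,ẋ)=(-0.253168, -0.890909) → end (x,ẋ)=(-1.032358, -5.348793)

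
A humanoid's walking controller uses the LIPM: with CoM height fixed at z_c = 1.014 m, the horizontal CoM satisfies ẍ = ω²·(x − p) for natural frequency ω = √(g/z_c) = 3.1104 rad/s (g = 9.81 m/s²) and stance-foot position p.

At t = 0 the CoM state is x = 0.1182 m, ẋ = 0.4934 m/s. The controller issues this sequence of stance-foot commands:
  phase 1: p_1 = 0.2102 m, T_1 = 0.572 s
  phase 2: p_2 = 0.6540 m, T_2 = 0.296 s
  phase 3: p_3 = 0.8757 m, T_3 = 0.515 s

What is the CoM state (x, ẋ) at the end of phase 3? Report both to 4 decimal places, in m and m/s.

x = -0.0217, ẋ = -2.5310

phase 1: p=0.2102, T=0.572, ωT=1.779149, cosh=3.046796, sinh=2.878015; start (x,ẋ)=(0.118200, 0.493400) → end (x,ẋ)=(0.386432, 0.679726)
phase 2: p=0.6540, T=0.296, ωT=0.920678, cosh=1.454621, sinh=1.056372; start (x,ẋ)=(0.386432, 0.679726) → end (x,ẋ)=(0.495642, 0.109583)
phase 3: p=0.8757, T=0.515, ωT=1.601856, cosh=2.581878, sinh=2.380356; start (x,ẋ)=(0.495642, 0.109583) → end (x,ẋ)=(-0.021700, -2.530965)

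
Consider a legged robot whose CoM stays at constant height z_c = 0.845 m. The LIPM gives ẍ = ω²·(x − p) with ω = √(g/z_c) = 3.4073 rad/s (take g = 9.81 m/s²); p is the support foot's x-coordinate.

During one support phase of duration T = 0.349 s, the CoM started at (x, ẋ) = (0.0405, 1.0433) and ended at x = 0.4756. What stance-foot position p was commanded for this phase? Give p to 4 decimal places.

ωT = 3.4073·0.349 = 1.189148; cosh(ωT) = 1.794381, sinh(ωT) = 1.489900
x(T) = p + (x₀−p)·cosh(ωT) + (ẋ₀/ω)·sinh(ωT) ⇒ p·(1 − cosh) = x(T) − x₀·cosh − (ẋ₀/ω)·sinh
numerator   = 0.4756 − (0.0405)·1.794381 − (1.0433/3.4073)·1.489900 = -0.053273
denominator = 1 − 1.794381 = -0.794381
p = -0.053273 / -0.794381 = 0.0671

p = 0.0671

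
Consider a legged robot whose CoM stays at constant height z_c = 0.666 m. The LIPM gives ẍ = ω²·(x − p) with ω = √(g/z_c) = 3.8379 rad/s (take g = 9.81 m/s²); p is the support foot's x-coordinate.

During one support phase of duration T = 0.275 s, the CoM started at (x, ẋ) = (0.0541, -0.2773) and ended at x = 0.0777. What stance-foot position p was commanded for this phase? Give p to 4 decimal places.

p = -0.1339

ωT = 3.8379·0.275 = 1.055423; cosh(ωT) = 1.610617, sinh(ωT) = 1.262572
x(T) = p + (x₀−p)·cosh(ωT) + (ẋ₀/ω)·sinh(ωT) ⇒ p·(1 − cosh) = x(T) − x₀·cosh − (ẋ₀/ω)·sinh
numerator   = 0.0777 − (0.0541)·1.610617 − (-0.2773/3.8379)·1.262572 = 0.081790
denominator = 1 − 1.610617 = -0.610617
p = 0.081790 / -0.610617 = -0.1339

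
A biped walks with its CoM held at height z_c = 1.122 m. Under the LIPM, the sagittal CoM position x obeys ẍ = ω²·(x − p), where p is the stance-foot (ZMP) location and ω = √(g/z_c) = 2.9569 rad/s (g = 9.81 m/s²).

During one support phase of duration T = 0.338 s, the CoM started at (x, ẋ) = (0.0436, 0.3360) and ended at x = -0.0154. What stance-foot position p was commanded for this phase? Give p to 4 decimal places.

ωT = 2.9569·0.338 = 0.999432; cosh(ωT) = 1.542414, sinh(ωT) = 1.174325
x(T) = p + (x₀−p)·cosh(ωT) + (ẋ₀/ω)·sinh(ωT) ⇒ p·(1 − cosh) = x(T) − x₀·cosh − (ẋ₀/ω)·sinh
numerator   = -0.0154 − (0.0436)·1.542414 − (0.3360/2.9569)·1.174325 = -0.216091
denominator = 1 − 1.542414 = -0.542414
p = -0.216091 / -0.542414 = 0.3984

p = 0.3984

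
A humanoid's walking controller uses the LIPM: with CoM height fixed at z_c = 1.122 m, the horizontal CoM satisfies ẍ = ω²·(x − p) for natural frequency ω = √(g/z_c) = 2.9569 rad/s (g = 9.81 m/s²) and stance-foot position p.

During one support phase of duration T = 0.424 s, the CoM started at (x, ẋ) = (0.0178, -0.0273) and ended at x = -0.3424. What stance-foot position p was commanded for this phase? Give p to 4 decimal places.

p = 0.4039

ωT = 2.9569·0.424 = 1.253726; cosh(ωT) = 1.894405, sinh(ωT) = 1.608966
x(T) = p + (x₀−p)·cosh(ωT) + (ẋ₀/ω)·sinh(ωT) ⇒ p·(1 − cosh) = x(T) − x₀·cosh − (ẋ₀/ω)·sinh
numerator   = -0.3424 − (0.0178)·1.894405 − (-0.0273/2.9569)·1.608966 = -0.361265
denominator = 1 − 1.894405 = -0.894405
p = -0.361265 / -0.894405 = 0.4039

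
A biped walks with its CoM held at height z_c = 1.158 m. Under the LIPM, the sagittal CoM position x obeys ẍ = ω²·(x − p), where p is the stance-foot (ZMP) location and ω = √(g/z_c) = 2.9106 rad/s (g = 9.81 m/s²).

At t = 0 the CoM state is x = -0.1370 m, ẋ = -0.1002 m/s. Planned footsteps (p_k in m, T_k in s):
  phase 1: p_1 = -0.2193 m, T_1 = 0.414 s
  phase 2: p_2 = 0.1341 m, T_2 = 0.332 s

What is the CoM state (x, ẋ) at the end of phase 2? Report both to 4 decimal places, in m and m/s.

phase 1: p=-0.2193, T=0.414, ωT=1.204988, cosh=1.818208, sinh=1.518512; start (x,ẋ)=(-0.137000, -0.100200) → end (x,ẋ)=(-0.121938, 0.181564)
phase 2: p=0.1341, T=0.332, ωT=0.966319, cosh=1.504367, sinh=1.123886; start (x,ẋ)=(-0.121938, 0.181564) → end (x,ẋ)=(-0.180966, -0.564407)

x = -0.1810, ẋ = -0.5644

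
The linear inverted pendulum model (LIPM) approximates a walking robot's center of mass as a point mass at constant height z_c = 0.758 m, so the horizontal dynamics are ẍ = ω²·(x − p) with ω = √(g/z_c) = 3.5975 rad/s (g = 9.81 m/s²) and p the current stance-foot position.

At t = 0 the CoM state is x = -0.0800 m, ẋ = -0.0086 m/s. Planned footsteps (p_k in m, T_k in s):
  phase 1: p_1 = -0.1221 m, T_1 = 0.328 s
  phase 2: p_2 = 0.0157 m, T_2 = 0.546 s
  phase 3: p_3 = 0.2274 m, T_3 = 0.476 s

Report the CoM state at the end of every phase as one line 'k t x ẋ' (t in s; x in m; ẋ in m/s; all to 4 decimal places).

1 0.3280 -0.0507 0.2079
2 0.8740 -0.0236 -0.0786
3 1.3500 -0.5493 -2.6455

phase 1: p=-0.1221, T=0.328, ωT=1.179980, cosh=1.780797, sinh=1.473512; start (x,ẋ)=(-0.080000, -0.008600) → end (x,ẋ)=(-0.050651, 0.207856)
phase 2: p=0.0157, T=0.546, ωT=1.964235, cosh=3.634860, sinh=3.494597; start (x,ẋ)=(-0.050651, 0.207856) → end (x,ẋ)=(-0.023566, -0.078626)
phase 3: p=0.2274, T=0.476, ωT=1.712410, cosh=2.861366, sinh=2.680936; start (x,ẋ)=(-0.023566, -0.078626) → end (x,ẋ)=(-0.549300, -2.645464)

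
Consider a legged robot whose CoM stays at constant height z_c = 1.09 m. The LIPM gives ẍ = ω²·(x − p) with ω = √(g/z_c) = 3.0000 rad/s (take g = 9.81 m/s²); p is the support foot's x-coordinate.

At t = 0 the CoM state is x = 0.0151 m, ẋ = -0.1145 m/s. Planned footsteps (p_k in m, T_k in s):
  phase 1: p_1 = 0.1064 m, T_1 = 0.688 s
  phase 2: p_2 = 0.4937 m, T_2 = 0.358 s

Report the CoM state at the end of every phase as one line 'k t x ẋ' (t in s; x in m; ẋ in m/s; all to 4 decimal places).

phase 1: p=0.1064, T=0.688, ωT=2.064000, cosh=4.002181, sinh=3.875236; start (x,ẋ)=(0.015100, -0.114500) → end (x,ẋ)=(-0.406904, -1.519677)
phase 2: p=0.4937, T=0.358, ωT=1.074000, cosh=1.634352, sinh=1.292713; start (x,ẋ)=(-0.406904, -1.519677) → end (x,ẋ)=(-1.633039, -5.976353)

1 0.6880 -0.4069 -1.5197
2 1.0460 -1.6330 -5.9764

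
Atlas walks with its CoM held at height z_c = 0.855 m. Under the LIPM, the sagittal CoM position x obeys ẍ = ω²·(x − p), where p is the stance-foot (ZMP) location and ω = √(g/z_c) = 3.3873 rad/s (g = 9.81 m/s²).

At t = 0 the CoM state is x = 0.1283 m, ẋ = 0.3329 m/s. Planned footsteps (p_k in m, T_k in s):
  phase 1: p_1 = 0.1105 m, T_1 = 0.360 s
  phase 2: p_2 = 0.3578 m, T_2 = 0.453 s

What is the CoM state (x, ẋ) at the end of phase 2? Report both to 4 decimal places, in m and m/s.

phase 1: p=0.1105, T=0.360, ωT=1.219428, cosh=1.840325, sinh=1.544926; start (x,ẋ)=(0.128300, 0.332900) → end (x,ẋ)=(0.295091, 0.705794)
phase 2: p=0.3578, T=0.453, ωT=1.534447, cosh=2.427167, sinh=2.211592; start (x,ẋ)=(0.295091, 0.705794) → end (x,ẋ)=(0.666413, 1.243309)

x = 0.6664, ẋ = 1.2433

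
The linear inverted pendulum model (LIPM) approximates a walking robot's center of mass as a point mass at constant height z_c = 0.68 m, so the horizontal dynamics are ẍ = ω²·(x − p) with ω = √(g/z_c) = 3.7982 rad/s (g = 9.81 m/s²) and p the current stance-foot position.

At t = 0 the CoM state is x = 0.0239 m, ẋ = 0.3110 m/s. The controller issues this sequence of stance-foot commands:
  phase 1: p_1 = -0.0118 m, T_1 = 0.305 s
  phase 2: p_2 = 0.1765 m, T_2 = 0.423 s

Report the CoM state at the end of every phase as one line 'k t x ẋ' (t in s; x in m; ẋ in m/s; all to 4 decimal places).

1 0.3050 0.1682 0.7387
2 0.7280 0.6203 1.8403

phase 1: p=-0.0118, T=0.305, ωT=1.158451, cosh=1.749484, sinh=1.435512; start (x,ẋ)=(0.023900, 0.311000) → end (x,ẋ)=(0.168198, 0.738739)
phase 2: p=0.1765, T=0.423, ωT=1.606639, cosh=2.593292, sinh=2.392731; start (x,ẋ)=(0.168198, 0.738739) → end (x,ẋ)=(0.620349, 1.840312)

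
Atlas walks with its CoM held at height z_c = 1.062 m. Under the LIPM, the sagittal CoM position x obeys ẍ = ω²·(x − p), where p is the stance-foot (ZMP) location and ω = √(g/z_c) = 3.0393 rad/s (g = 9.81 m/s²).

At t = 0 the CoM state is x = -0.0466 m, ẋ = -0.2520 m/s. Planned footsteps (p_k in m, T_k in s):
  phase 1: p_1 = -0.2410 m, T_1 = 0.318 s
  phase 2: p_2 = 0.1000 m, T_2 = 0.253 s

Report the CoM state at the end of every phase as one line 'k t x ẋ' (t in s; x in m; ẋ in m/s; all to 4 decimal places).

phase 1: p=-0.2410, T=0.318, ωT=0.966497, cosh=1.504567, sinh=1.124154; start (x,ẋ)=(-0.046600, -0.252000) → end (x,ẋ)=(-0.041720, 0.285044)
phase 2: p=0.1000, T=0.253, ωT=0.768943, cosh=1.310494, sinh=0.846991; start (x,ẋ)=(-0.041720, 0.285044) → end (x,ẋ)=(-0.006287, 0.008724)

1 0.3180 -0.0417 0.2850
2 0.5710 -0.0063 0.0087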